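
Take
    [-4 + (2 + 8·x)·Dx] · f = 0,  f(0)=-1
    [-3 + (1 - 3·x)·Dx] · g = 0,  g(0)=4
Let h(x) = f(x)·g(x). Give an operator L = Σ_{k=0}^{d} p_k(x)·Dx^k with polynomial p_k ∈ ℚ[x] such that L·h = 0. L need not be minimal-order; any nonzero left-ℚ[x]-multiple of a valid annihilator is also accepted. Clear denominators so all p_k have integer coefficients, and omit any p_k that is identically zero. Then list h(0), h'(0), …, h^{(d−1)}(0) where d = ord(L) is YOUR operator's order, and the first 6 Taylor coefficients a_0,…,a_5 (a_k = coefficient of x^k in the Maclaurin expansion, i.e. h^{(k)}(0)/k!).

L = (5 + 6·x) + (-1 - x + 12·x^2)·Dx  (order 1).
h: a_k = -4, -20, -52, -172, -476, -1540, …
ICs: h(0) = -4.

f: a_k = -1, -2, 2, -4, 10, -28, …
g: a_k = 4, 12, 36, 108, 324, 972, …
Product ⇒ symmetric product L₀, ord ≤ 1.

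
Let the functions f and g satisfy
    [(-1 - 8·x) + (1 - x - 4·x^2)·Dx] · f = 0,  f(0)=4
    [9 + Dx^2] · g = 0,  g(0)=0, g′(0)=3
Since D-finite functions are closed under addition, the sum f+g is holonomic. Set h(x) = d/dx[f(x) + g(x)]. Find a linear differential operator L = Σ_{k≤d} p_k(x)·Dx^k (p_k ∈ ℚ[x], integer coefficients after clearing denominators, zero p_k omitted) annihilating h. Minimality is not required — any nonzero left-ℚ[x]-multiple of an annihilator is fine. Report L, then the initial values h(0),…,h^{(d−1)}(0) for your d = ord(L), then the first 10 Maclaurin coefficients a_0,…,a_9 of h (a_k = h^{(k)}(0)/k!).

f: a_k = 4, 4, 20, 36, 116, 260, 724, 1764, 4660, 11716, …
g: a_k = 0, 3, 0, -9/2, 0, 81/40, 0, -243/560, 0, 243/4480, …
h₀=f+g: left-lcm gives L₀, ord ≤ 3.
h₀' ⇒ L via d/dx closure of L₀.
L = (2358 + 13068·x + 57006·x^2 + 38520·x^3 + 83520·x^4 + 31104·x^5 + 41472·x^6) + (-189 - 1413·x + 1251·x^2 + 4203·x^3 + 5580·x^4 + 11952·x^5 + 12096·x^6 + 13824·x^7)·Dx + (262 + 1452·x + 6334·x^2 + 4280·x^3 + 9280·x^4 + 3456·x^5 + 4608·x^6)·Dx^2 + (-21 - 157·x + 139·x^2 + 467·x^3 + 620·x^4 + 1328·x^5 + 1344·x^6 + 1536·x^7)·Dx^3  (order 3).
h: a_k = 7, 40, 189/2, 464, 10481/8, 4344, 987597/80, 37280, 472391307/4480, 303560, …
ICs: h(0) = 7, h′(0) = 40, h′′(0) = 189.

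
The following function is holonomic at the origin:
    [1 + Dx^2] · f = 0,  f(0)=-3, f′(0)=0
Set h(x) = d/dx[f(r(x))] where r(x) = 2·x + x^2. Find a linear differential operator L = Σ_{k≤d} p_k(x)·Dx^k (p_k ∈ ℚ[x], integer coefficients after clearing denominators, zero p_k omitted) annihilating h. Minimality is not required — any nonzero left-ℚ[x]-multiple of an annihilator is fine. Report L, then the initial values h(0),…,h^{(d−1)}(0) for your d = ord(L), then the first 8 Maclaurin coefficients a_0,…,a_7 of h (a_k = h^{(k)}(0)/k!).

L = (7 + 16·x + 24·x^2 + 16·x^3 + 4·x^4) + (-3 - 3·x)·Dx + (1 + 2·x + x^2)·Dx^2  (order 2).
h: a_k = 0, 12, 18, -2, -20, -82/5, -7/5, 719/105, …
ICs: h(0) = 0, h′(0) = 12.

f: a_k = -3, 0, 3/2, 0, -1/8, 0, 1/240, 0, …
h₀=f(r): pull back L_f along r ⇒ L₀.
h₀' ⇒ L via d/dx closure of L₀.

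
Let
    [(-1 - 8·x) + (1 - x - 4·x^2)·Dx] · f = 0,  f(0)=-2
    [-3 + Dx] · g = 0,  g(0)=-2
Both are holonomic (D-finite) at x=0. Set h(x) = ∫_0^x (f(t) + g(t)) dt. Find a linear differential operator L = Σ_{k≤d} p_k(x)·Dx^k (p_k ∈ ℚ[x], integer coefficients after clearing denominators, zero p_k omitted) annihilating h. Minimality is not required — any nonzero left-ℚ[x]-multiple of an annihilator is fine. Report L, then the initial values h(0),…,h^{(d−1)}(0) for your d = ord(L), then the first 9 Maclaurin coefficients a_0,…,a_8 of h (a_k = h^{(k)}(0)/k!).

f: a_k = -2, -2, -10, -18, -58, -130, -362, -882, -2330, …
g: a_k = -2, -6, -9, -9, -27/4, -81/20, -81/40, -243/280, -729/2240, …
f+g: L₀ = lclm(L_f,L_g), ord ≤ 1+1.
h=∫h₀ ⇒ L = L₀·Dx.
L = (-21 - 9·x - 396·x^2 - 288·x^3)·Dx + (1 + 42·x + 159·x^2 - 72·x^3 - 144·x^4)·Dx^2 + (2 - 13·x - 9·x^2 + 56·x^3 + 48·x^4)·Dx^3  (order 3).
h: a_k = 0, -4, -4, -19/3, -27/4, -259/20, -2681/120, -14561/280, -247203/2240, …
ICs: h(0) = 0, h′(0) = -4, h′′(0) = -8.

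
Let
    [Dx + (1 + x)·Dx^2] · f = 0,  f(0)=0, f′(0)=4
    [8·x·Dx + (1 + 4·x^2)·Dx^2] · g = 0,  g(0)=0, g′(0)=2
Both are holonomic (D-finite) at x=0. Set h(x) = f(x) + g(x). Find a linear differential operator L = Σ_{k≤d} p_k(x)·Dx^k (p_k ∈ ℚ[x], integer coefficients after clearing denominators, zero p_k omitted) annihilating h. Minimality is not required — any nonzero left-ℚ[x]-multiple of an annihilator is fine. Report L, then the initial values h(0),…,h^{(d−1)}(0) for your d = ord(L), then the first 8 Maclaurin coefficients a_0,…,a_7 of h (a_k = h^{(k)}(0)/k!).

f: a_k = 0, 4, -2, 4/3, -1, 4/5, -2/3, 4/7, …
g: a_k = 0, 2, 0, -8/3, 0, 32/5, 0, -128/7, …
Sum ⇒ L₀ = lclm(L_f,L_g) in ℚ(x)⟨Dx⟩.
L = (-8 - 24·x + 96·x^2 + 32·x^3)·Dx + (-10 - 16·x + 72·x^2 + 192·x^3 + 64·x^4)·Dx^2 + (-1 + 7·x + 8·x^2 + 32·x^3 + 48·x^4 + 16·x^5)·Dx^3  (order 3).
h: a_k = 0, 6, -2, -4/3, -1, 36/5, -2/3, -124/7, …
ICs: h(0) = 0, h′(0) = 6, h′′(0) = -4.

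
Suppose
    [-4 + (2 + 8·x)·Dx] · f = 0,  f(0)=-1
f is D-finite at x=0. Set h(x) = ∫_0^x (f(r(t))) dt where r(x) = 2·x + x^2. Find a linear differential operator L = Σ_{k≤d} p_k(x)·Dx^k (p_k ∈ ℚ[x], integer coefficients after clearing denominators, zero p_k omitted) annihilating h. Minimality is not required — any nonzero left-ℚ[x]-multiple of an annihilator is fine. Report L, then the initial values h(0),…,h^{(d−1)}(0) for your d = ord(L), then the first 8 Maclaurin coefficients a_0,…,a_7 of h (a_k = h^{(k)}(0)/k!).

f: a_k = -1, -2, 2, -4, 10, -28, 84, -264, …
Substitute x→r, Dx→(1/r')Dx; clear ⇒ L₀.
∫: right-multiply L₀ by Dx.
L = (-4 - 4·x)·Dx + (1 + 8·x + 4·x^2)·Dx^2  (order 2).
h: a_k = 0, -1, -2, 2, -6, 114/5, -100, 3372/7, …
ICs: h(0) = 0, h′(0) = -1.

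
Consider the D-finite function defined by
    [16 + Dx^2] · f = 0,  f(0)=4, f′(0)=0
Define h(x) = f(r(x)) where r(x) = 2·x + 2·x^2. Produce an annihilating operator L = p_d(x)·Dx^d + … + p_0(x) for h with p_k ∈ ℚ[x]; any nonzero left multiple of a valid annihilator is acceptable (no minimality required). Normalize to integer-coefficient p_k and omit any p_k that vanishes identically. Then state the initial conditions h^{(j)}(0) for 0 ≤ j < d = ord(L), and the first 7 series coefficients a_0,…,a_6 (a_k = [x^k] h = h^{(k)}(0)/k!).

f: a_k = 4, 0, -32, 0, 128/3, 0, -1024/45, …
h₀=f(r): pull back L_f along r ⇒ L₀.
L = (64 + 384·x + 768·x^2 + 512·x^3) - 2·Dx + (1 + 2·x)·Dx^2  (order 2).
h: a_k = 4, 0, -128, -256, 1664/3, 8192/3, 118784/45, …
ICs: h(0) = 4, h′(0) = 0.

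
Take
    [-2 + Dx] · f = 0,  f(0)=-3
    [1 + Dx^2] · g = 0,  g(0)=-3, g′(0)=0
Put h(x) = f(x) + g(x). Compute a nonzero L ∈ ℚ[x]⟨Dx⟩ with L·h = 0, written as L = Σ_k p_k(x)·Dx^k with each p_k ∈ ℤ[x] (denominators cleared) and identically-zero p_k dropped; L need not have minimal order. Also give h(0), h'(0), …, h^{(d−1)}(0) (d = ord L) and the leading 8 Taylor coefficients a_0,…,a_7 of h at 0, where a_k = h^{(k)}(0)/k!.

f: a_k = -3, -6, -6, -4, -2, -4/5, -4/15, -8/105, …
g: a_k = -3, 0, 3/2, 0, -1/8, 0, 1/240, 0, …
L₀ := lclm(L_f,L_g); ord L₀ ≤ 1+2.
L = -2 + Dx - 2·Dx^2 + Dx^3  (order 3).
h: a_k = -6, -6, -9/2, -4, -17/8, -4/5, -21/80, -8/105, …
ICs: h(0) = -6, h′(0) = -6, h′′(0) = -9.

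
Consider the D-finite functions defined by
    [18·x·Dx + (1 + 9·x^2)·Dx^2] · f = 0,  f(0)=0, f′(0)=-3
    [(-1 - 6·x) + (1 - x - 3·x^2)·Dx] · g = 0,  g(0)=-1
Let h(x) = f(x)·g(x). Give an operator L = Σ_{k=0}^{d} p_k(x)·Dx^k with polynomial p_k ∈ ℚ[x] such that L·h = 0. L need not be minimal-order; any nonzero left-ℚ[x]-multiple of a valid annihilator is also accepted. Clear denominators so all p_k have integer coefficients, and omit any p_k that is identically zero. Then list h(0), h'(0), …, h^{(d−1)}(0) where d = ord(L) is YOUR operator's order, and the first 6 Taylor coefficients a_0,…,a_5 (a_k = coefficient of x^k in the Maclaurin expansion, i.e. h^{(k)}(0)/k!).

f: a_k = 0, -3, 0, 9, 0, -243/5, …
g: a_k = -1, -1, -4, -7, -19, -40, …
h₀=f·g: eliminate ⇒ L₀, order ≤ 2·1.
L = (6 + 18·x + 162·x^2) + (2 - 6·x + 36·x^2 + 162·x^3)·Dx + (-1 + x - 6·x^2 + 9·x^3 + 27·x^4)·Dx^2  (order 2).
h: a_k = 0, 3, 3, 3, 12, 348/5, …
ICs: h(0) = 0, h′(0) = 3.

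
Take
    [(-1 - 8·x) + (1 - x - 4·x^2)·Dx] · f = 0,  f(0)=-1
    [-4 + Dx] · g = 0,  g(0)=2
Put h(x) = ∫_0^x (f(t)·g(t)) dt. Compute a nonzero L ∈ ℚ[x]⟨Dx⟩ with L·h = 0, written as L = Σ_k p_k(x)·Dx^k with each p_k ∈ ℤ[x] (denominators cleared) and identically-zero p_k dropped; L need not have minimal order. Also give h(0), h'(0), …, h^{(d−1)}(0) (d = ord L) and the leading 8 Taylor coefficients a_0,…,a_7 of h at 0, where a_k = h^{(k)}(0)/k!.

f: a_k = -1, -1, -5, -9, -29, -65, -181, -441, …
g: a_k = 2, 8, 16, 64/3, 64/3, 256/15, 512/45, 2048/315, …
f·g: L₀ = L_f ⊗_s L_g, ord ≤ 1·1.
h=∫h₀ ⇒ L = L₀·Dx.
L = (5 + 4·x - 16·x^2)·Dx + (-1 + x + 4·x^2)·Dx^2  (order 2).
h: a_k = 0, -2, -5, -34/3, -143/6, -758/15, -4883/45, -15058/63, …
ICs: h(0) = 0, h′(0) = -2.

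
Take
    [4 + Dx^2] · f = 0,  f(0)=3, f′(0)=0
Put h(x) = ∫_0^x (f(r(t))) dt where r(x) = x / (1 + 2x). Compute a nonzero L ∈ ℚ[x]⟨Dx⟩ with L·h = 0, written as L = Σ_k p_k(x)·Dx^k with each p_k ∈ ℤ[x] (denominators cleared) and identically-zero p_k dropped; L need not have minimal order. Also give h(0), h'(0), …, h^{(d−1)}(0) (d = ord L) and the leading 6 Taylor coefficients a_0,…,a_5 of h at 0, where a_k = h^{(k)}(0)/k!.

L = 4·Dx + (4 + 24·x + 48·x^2 + 32·x^3)·Dx^2 + (1 + 8·x + 24·x^2 + 32·x^3 + 16·x^4)·Dx^3  (order 3).
h: a_k = 0, 3, 0, -2, 6, -14, …
ICs: h(0) = 0, h′(0) = 3, h′′(0) = 0.

f: a_k = 3, 0, -6, 0, 2, 0, …
Change of var in L_f (x↦r) gives L₀.
h=∫h₀ ⇒ L = L₀·Dx.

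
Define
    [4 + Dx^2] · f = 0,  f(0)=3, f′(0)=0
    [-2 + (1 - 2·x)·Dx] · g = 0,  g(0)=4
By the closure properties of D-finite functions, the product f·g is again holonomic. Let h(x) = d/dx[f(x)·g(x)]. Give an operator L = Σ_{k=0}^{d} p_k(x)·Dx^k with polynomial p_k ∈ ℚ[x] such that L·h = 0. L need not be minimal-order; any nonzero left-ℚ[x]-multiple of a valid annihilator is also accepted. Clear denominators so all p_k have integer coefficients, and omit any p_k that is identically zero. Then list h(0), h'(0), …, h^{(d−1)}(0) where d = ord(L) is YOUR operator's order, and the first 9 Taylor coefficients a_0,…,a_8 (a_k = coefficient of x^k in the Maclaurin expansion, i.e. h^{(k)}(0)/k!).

L = (-4 - 16·x + 16·x^2) + (-4 + 8·x)·Dx + (1 - 4·x + 4·x^2)·Dx^2  (order 2).
h: a_k = 24, 48, 144, 416, 1040, 12448/5, 87136/15, 278848/21, 209136/7, …
ICs: h(0) = 24, h′(0) = 48.

f: a_k = 3, 0, -6, 0, 2, 0, -4/15, 0, 2/105, …
g: a_k = 4, 8, 16, 32, 64, 128, 256, 512, 1024, …
h₀=f·g: eliminate ⇒ L₀, order ≤ 2·1.
Derive L from L₀ (diff closure).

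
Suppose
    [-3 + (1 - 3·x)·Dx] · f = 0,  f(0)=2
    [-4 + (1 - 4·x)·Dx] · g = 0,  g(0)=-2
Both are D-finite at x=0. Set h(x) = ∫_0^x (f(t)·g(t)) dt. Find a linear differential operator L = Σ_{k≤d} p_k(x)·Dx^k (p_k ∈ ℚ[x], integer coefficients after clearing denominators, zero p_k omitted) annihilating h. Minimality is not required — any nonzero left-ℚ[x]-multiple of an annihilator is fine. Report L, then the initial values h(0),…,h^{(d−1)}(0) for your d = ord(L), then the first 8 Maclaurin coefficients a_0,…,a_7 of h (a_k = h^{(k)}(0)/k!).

f: a_k = 2, 6, 18, 54, 162, 486, 1458, 4374, …
g: a_k = -2, -8, -32, -128, -512, -2048, -8192, -32768, …
Product ⇒ symmetric product L₀, ord ≤ 1.
h=∫₀ˣh₀: take L = L₀·Dx.
L = (-7 + 24·x)·Dx + (1 - 7·x + 12·x^2)·Dx^2  (order 2).
h: a_k = 0, -4, -14, -148/3, -175, -3124/5, -6734/3, -56788/7, …
ICs: h(0) = 0, h′(0) = -4.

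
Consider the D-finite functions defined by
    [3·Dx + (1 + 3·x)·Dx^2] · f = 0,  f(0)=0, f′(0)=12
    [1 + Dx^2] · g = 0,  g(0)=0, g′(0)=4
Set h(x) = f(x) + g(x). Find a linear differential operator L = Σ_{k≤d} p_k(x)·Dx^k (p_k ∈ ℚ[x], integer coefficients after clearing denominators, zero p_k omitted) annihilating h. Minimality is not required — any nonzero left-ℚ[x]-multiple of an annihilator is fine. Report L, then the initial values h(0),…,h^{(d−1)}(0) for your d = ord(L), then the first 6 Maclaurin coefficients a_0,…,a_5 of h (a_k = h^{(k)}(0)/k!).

f: a_k = 0, 12, -18, 36, -81, 972/5, …
g: a_k = 0, 4, 0, -2/3, 0, 1/30, …
h₀=f+g: left-lcm gives L₀, ord ≤ 4.
L = (165 + 18·x + 27·x^2)·Dx + (19 + 63·x + 27·x^2 + 27·x^3)·Dx^2 + (165 + 18·x + 27·x^2)·Dx^3 + (19 + 63·x + 27·x^2 + 27·x^3)·Dx^4  (order 4).
h: a_k = 0, 16, -18, 106/3, -81, 5833/30, …
ICs: h(0) = 0, h′(0) = 16, h′′(0) = -36, h′′′(0) = 212.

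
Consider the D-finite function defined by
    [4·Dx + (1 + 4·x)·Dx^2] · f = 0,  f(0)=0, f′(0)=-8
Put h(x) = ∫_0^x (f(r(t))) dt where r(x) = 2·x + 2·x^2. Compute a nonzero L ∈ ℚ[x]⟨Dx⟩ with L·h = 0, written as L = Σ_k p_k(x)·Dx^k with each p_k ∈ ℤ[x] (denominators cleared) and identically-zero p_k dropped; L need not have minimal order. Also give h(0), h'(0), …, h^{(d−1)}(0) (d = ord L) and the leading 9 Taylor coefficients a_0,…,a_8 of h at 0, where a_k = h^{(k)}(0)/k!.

L = (6 + 16·x + 16·x^2)·Dx^2 + (1 + 10·x + 24·x^2 + 16·x^3)·Dx^3  (order 3).
h: a_k = 0, 0, -8, 16, -160/3, 1088/5, -14848/15, 33792/7, -173056/7, …
ICs: h(0) = 0, h′(0) = 0, h′′(0) = -16.

f: a_k = 0, -8, 16, -128/3, 128, -2048/5, 4096/3, -32768/7, 16384, …
L₀ from L_f via x↦r, Dx↦r'^{-1}Dx.
∫: right-multiply L₀ by Dx.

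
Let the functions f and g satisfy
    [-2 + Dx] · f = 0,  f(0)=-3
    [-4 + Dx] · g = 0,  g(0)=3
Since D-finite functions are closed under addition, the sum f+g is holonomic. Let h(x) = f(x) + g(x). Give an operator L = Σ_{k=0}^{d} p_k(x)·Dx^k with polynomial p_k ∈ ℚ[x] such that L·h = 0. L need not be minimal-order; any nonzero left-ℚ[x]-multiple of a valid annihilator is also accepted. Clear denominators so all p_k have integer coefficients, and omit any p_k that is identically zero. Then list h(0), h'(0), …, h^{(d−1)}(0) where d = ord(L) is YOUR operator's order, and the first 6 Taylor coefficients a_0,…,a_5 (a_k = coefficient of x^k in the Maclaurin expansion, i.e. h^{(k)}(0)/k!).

L = 8 - 6·Dx + Dx^2  (order 2).
h: a_k = 0, 6, 18, 28, 30, 124/5, …
ICs: h(0) = 0, h′(0) = 6.

f: a_k = -3, -6, -6, -4, -2, -4/5, …
g: a_k = 3, 12, 24, 32, 32, 128/5, …
h₀=f+g: left-lcm gives L₀, ord ≤ 2.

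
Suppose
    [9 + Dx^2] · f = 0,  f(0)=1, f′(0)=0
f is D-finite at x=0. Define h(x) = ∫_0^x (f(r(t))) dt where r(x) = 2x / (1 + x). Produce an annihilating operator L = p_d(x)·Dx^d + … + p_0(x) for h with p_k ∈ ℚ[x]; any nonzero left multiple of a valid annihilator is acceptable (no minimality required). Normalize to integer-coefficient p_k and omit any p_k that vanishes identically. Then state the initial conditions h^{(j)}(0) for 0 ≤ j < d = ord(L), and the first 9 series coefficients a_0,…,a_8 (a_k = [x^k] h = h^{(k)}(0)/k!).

L = 36·Dx + (2 + 6·x + 6·x^2 + 2·x^3)·Dx^2 + (1 + 4·x + 6·x^2 + 4·x^3 + x^4)·Dx^3  (order 3).
h: a_k = 0, 1, 0, -6, 9, 0, -24, 1926/35, -729/10, …
ICs: h(0) = 0, h′(0) = 1, h′′(0) = 0.

f: a_k = 1, 0, -9/2, 0, 27/8, 0, -81/80, 0, 729/4480, …
L₀ from L_f via x↦r, Dx↦r'^{-1}Dx.
∫: right-multiply L₀ by Dx.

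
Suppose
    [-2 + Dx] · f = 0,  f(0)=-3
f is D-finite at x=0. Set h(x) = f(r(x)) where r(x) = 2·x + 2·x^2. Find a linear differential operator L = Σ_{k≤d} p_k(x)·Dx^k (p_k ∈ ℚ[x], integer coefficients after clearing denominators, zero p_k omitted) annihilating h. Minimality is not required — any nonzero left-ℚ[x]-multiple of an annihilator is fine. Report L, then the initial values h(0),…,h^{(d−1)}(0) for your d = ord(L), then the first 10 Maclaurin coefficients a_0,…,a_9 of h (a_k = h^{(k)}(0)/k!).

f: a_k = -3, -6, -6, -4, -2, -4/5, -4/15, -8/105, -2/105, -4/945, …
Substitute x→r, Dx→(1/r')Dx; clear ⇒ L₀.
L = (-4 - 8·x) + Dx  (order 1).
h: a_k = -3, -12, -36, -80, -152, -1248/5, -5536/15, -52096/105, -4320/7, -675968/945, …
ICs: h(0) = -3.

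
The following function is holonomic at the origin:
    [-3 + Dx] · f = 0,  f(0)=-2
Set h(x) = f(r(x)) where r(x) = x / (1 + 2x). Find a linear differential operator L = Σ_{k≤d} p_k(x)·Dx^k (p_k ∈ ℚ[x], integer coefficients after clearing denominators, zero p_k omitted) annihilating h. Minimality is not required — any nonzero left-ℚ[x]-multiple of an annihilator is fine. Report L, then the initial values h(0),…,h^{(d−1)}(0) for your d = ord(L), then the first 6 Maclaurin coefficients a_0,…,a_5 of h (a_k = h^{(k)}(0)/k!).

f: a_k = -2, -6, -9, -9, -27/4, -81/20, …
Change of var in L_f (x↦r) gives L₀.
L = -3 + (1 + 4·x + 4·x^2)·Dx  (order 1).
h: a_k = -2, -6, 3, 3, -51/4, 519/20, …
ICs: h(0) = -2.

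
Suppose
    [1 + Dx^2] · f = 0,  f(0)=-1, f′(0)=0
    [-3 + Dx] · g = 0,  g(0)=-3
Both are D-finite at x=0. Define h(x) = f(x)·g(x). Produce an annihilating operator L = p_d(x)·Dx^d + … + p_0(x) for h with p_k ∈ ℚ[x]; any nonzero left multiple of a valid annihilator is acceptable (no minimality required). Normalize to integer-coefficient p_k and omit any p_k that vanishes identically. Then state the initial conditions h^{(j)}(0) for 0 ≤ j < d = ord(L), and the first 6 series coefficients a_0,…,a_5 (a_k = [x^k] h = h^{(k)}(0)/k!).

L = 10 - 6·Dx + Dx^2  (order 2).
h: a_k = 3, 9, 12, 9, 7/2, -3/10, …
ICs: h(0) = 3, h′(0) = 9.

f: a_k = -1, 0, 1/2, 0, -1/24, 0, …
g: a_k = -3, -9, -27/2, -27/2, -81/8, -243/40, …
h₀=f·g: eliminate ⇒ L₀, order ≤ 2·1.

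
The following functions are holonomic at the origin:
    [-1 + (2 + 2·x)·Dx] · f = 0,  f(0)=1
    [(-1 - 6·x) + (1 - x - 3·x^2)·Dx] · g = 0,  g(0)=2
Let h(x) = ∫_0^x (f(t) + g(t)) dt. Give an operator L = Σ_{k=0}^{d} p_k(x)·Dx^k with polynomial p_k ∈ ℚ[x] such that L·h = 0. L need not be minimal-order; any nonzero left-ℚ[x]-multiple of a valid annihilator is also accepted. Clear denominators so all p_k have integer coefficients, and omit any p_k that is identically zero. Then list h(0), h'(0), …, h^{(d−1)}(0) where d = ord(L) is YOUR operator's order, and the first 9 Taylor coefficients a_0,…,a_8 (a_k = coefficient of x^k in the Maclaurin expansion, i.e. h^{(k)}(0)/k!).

f: a_k = 1, 1/2, -1/8, 1/16, -5/128, 7/256, -21/1024, 33/2048, -429/32768, …
g: a_k = 2, 2, 8, 14, 38, 80, 194, 434, 1016, …
Sum ⇒ L₀ = lclm(L_f,L_g) in ℚ(x)⟨Dx⟩.
h=∫h₀ ⇒ L = L₀·Dx.
L = (17 + 57·x + 135·x^2 + 90·x^3)·Dx + (-33 - 134·x - 387·x^2 - 510·x^3 - 225·x^4)·Dx^2 + (2 + 30·x + 22·x^2 - 126·x^3 - 210·x^4 - 90·x^5)·Dx^3  (order 3).
h: a_k = 0, 3, 5/4, 21/8, 225/64, 4859/640, 6829/512, 198635/7168, 888865/16384, …
ICs: h(0) = 0, h′(0) = 3, h′′(0) = 5/2.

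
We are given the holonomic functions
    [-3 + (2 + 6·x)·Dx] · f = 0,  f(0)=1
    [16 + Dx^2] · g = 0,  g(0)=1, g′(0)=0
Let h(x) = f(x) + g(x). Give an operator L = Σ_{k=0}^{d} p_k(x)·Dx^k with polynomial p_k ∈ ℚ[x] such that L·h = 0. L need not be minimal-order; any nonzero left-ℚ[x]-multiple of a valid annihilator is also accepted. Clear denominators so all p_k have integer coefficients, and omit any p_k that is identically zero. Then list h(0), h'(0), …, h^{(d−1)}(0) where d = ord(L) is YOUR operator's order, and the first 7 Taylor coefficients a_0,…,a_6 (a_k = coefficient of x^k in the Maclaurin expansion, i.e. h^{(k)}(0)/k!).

f: a_k = 1, 3/2, -9/8, 27/16, -405/128, 1701/256, -15309/1024, …
g: a_k = 1, 0, -8, 0, 32/3, 0, -256/45, …
h₀=f+g: left-lcm gives L₀, ord ≤ 3.
L = (-4368 - 18432·x - 27648·x^2) + (1760 + 17568·x + 55296·x^2 + 55296·x^3)·Dx + (-273 - 1152·x - 1728·x^2)·Dx^2 + (110 + 1098·x + 3456·x^2 + 3456·x^3)·Dx^3  (order 3).
h: a_k = 2, 3/2, -73/8, 27/16, 2881/384, 1701/256, -951049/46080, …
ICs: h(0) = 2, h′(0) = 3/2, h′′(0) = -73/4.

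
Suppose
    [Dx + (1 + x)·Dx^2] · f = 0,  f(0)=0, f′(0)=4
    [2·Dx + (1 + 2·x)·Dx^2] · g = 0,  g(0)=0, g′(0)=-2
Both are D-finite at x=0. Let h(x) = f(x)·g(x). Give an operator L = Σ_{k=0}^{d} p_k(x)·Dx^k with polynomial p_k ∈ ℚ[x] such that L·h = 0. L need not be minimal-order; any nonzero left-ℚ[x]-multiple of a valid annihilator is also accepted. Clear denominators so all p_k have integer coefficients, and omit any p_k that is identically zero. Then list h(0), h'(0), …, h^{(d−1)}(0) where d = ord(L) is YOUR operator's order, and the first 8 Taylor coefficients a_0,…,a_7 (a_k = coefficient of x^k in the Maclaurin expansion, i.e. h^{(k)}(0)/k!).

f: a_k = 0, 4, -2, 4/3, -1, 4/5, -2/3, 4/7, …
g: a_k = 0, -2, 2, -8/3, 4, -32/5, 32/3, -128/7, …
Sym-product of L_f,L_g gives L₀ (≤ ord 4).
L = (20 + 48·x + 32·x^2)·Dx + (66 + 268·x + 360·x^2 + 160·x^3)·Dx^2 + (32 + 180·x + 372·x^2 + 336·x^3 + 112·x^4)·Dx^3 + (3 + 22·x + 63·x^2 + 88·x^3 + 60·x^4 + 16·x^5)·Dx^4  (order 4).
h: a_k = 0, 0, -8, 12, -52/3, 26, -1834/45, 332/5, …
ICs: h(0) = 0, h′(0) = 0, h′′(0) = -16, h′′′(0) = 72.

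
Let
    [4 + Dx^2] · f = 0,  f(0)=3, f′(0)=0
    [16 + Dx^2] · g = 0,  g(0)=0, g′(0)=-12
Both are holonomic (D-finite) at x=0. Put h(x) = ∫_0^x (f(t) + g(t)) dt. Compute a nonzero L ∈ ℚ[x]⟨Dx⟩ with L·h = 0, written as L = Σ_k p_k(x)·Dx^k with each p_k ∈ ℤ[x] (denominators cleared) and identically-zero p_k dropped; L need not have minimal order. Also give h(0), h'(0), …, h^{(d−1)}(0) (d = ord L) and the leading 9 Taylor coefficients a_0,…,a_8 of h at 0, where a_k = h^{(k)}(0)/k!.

f: a_k = 3, 0, -6, 0, 2, 0, -4/15, 0, 2/105, …
g: a_k = 0, -12, 0, 32, 0, -128/5, 0, 1024/105, 0, …
Weyl lclm of L_f,L_g ⇒ L₀ (ord ≤ 4).
h=∫h₀ ⇒ L = L₀·Dx.
L = 64·Dx + 20·Dx^3 + Dx^5  (order 5).
h: a_k = 0, 3, -6, -2, 8, 2/5, -64/15, -4/105, 128/105, …
ICs: h(0) = 0, h′(0) = 3, h′′(0) = -12, h′′′(0) = -12, h′′′′(0) = 192.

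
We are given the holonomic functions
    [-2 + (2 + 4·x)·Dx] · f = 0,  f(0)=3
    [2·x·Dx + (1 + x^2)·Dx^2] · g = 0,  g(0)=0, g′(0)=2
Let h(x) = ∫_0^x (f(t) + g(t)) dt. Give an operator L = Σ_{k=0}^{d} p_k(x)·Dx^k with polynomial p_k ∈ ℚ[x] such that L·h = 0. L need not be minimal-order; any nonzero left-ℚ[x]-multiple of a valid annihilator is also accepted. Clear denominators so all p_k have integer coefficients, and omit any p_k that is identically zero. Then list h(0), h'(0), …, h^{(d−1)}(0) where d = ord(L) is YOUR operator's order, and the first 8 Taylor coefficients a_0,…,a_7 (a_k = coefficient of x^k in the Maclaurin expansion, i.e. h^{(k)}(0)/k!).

f: a_k = 3, 3, -3/2, 3/2, -15/8, 21/8, -63/16, 99/16, …
g: a_k = 0, 2, 0, -2/3, 0, 2/5, 0, -2/7, …
L₀ := lclm(L_f,L_g); ord L₀ ≤ 1+2.
h=∫₀ˣh₀: take L = L₀·Dx.
L = (-2 - 10·x + 6·x^2 + 6·x^3)·Dx^2 + (-5 - 8·x - 8·x^2 + 24·x^3 + 21·x^4)·Dx^3 + (-1 + 6·x^2 + 6·x^3 + 7·x^4 + 6·x^5)·Dx^4  (order 4).
h: a_k = 0, 3, 5/2, -1/2, 5/24, -3/8, 121/240, -9/16, …
ICs: h(0) = 0, h′(0) = 3, h′′(0) = 5, h′′′(0) = -3.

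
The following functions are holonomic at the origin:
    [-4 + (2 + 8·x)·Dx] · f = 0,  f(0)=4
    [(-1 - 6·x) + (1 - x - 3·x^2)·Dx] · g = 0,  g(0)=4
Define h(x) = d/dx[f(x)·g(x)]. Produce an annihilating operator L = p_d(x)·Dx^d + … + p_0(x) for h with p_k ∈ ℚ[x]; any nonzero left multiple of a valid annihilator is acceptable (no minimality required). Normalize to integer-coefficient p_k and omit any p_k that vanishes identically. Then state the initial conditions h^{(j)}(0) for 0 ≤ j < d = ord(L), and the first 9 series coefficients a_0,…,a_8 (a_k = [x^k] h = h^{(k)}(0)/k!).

L = (8 + 126·x + 390·x^2 + 480·x^3 + 540·x^4) + (-3 - 17·x - 21·x^2 + 38·x^3 + 222·x^4 + 216·x^5)·Dx  (order 1).
h: a_k = 48, 128, 816, 1216, 7840, 6816, 70448, -2048, 681264, …
ICs: h(0) = 48.

f: a_k = 4, 8, -8, 16, -40, 112, -336, 1056, -3432, …
g: a_k = 4, 4, 16, 28, 76, 160, 388, 868, 2032, …
Product ⇒ symmetric product L₀, ord ≤ 1.
h=h₀': d/dx-closure on L₀ ⇒ L.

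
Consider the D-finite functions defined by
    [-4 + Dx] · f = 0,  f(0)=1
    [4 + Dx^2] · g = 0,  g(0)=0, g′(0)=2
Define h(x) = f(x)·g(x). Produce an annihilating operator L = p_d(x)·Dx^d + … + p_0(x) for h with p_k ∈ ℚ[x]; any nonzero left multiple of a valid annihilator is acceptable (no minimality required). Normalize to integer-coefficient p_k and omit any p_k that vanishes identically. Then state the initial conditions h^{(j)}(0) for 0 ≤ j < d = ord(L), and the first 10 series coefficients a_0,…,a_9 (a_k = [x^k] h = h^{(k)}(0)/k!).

f: a_k = 1, 4, 8, 32/3, 32/3, 128/15, 256/45, 1024/315, 512/315, 2048/2835, …
g: a_k = 0, 2, 0, -4/3, 0, 4/15, 0, -8/315, 0, 4/2835, …
h₀=f·g: eliminate ⇒ L₀, order ≤ 1·2.
L = 20 - 8·Dx + Dx^2  (order 2).
h: a_k = 0, 2, 8, 44/3, 16, 164/15, 176/45, -232/315, -32/15, -4796/2835, …
ICs: h(0) = 0, h′(0) = 2.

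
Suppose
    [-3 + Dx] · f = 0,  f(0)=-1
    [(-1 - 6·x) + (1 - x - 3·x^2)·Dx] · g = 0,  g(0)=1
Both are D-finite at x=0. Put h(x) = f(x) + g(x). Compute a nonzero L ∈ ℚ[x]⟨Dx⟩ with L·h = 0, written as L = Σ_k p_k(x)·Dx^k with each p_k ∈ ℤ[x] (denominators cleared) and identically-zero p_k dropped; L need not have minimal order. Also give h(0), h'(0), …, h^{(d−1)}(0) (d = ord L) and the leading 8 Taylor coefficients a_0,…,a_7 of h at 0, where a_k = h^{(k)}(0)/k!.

f: a_k = -1, -3, -9/2, -9/2, -27/8, -81/40, -81/80, -243/560, …
g: a_k = 1, 1, 4, 7, 19, 40, 97, 217, …
f+g: L₀ = lclm(L_f,L_g), ord ≤ 1+1.
L = (15 + 9·x + 243·x^2 + 162·x^3) + (1 - 36·x - 99·x^2 + 54·x^3 + 81·x^4)·Dx + (-2 + 11·x + 6·x^2 - 36·x^3 - 27·x^4)·Dx^2  (order 2).
h: a_k = 0, -2, -1/2, 5/2, 125/8, 1519/40, 7679/80, 121277/560, …
ICs: h(0) = 0, h′(0) = -2.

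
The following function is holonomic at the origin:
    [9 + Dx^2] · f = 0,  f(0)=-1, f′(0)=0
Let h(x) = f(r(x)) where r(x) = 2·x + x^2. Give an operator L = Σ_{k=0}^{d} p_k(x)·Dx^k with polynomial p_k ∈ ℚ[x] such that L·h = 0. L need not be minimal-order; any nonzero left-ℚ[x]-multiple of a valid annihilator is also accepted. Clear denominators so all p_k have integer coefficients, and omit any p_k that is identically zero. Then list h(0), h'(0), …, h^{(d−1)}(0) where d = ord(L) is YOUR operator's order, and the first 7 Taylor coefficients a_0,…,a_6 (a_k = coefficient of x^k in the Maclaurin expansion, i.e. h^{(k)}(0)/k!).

f: a_k = -1, 0, 9/2, 0, -27/8, 0, 81/80, …
h₀=f(r): pull back L_f along r ⇒ L₀.
L = (36 + 108·x + 108·x^2 + 36·x^3) - Dx + (1 + x)·Dx^2  (order 2).
h: a_k = -1, 0, 18, 18, -99/2, -108, -81/5, …
ICs: h(0) = -1, h′(0) = 0.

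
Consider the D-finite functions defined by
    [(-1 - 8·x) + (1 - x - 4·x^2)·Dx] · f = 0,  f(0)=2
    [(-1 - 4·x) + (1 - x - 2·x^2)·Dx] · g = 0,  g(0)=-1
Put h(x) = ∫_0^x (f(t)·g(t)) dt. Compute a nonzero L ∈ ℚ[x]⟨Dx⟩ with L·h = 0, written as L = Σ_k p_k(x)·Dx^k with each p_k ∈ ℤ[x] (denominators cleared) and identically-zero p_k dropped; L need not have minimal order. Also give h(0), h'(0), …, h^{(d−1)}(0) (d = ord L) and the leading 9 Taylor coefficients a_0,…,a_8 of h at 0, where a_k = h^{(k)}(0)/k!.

L = (-2 - 10·x + 18·x^2 + 32·x^3)·Dx + (1 - 2·x - 5·x^2 + 6·x^3 + 8·x^4)·Dx^2  (order 2).
h: a_k = 0, -2, -2, -6, -11, -138/5, -178/3, -142, -647/2, …
ICs: h(0) = 0, h′(0) = -2.

f: a_k = 2, 2, 10, 18, 58, 130, 362, 882, 2330, …
g: a_k = -1, -1, -3, -5, -11, -21, -43, -85, -171, …
f·g: L₀ = L_f ⊗_s L_g, ord ≤ 1·1.
h=∫₀ˣh₀: take L = L₀·Dx.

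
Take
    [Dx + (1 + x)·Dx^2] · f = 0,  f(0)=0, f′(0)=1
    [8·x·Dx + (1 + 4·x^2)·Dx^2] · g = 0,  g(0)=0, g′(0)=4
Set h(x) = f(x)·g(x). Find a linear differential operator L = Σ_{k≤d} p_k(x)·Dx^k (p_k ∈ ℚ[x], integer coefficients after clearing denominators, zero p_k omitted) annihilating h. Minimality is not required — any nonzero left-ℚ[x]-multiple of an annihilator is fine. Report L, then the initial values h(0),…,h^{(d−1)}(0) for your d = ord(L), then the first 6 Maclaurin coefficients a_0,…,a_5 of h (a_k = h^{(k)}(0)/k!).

L = (288 + 560·x + 3584·x^2 + 8640·x^3 + 7680·x^4 + 3328·x^5 + 1024·x^7)·Dx + (258 + 1840·x + 6992·x^2 + 19264·x^3 + 29440·x^4 + 23808·x^5 + 8960·x^6 + 3072·x^7 + 3584·x^8)·Dx^2 + (36 + 628·x + 2496·x^2 + 6192·x^3 + 12288·x^4 + 15936·x^5 + 12288·x^6 + 5376·x^7 + 3072·x^8 + 2048·x^9)·Dx^3 + (17 + 66·x + 241·x^2 + 608·x^3 + 1152·x^4 + 1728·x^5 + 2016·x^6 + 1536·x^7 + 768·x^8 + 512·x^9 + 256·x^10)·Dx^4  (order 4).
h: a_k = 0, 0, 4, -2, -4, 5/3, …
ICs: h(0) = 0, h′(0) = 0, h′′(0) = 8, h′′′(0) = -12.

f: a_k = 0, 1, -1/2, 1/3, -1/4, 1/5, …
g: a_k = 0, 4, 0, -16/3, 0, 64/5, …
h₀=f·g: eliminate ⇒ L₀, order ≤ 2·2.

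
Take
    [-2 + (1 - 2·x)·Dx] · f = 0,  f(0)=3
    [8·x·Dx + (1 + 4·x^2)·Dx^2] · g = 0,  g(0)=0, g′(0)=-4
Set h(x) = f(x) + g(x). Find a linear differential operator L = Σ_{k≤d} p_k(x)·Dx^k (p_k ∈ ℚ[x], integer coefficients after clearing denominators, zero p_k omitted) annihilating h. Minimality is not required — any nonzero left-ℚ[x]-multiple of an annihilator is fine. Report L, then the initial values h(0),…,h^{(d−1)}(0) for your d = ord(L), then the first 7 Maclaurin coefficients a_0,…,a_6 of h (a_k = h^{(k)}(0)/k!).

L = (-8 + 64·x + 96·x^2)·Dx + (8 - 8·x + 32·x^2 + 96·x^3)·Dx^2 + (-1 + 16·x^4)·Dx^3  (order 3).
h: a_k = 3, 2, 12, 88/3, 48, 416/5, 192, …
ICs: h(0) = 3, h′(0) = 2, h′′(0) = 24.

f: a_k = 3, 6, 12, 24, 48, 96, 192, …
g: a_k = 0, -4, 0, 16/3, 0, -64/5, 0, …
h₀=f+g: left-lcm gives L₀, ord ≤ 3.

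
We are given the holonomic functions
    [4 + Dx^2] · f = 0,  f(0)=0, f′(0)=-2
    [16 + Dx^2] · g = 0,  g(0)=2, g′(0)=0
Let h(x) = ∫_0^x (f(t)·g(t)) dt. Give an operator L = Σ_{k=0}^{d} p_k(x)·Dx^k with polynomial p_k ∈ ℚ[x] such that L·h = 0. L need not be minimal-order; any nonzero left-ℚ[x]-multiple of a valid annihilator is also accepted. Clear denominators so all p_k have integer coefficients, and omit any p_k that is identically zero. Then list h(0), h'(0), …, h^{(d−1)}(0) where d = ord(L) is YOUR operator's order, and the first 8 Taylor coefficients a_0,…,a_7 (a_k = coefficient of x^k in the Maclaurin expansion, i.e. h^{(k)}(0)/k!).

f: a_k = 0, -2, 0, 4/3, 0, -4/15, 0, 8/315, …
g: a_k = 2, 0, -16, 0, 64/3, 0, -512/45, 0, …
h₀=f·g: eliminate ⇒ L₀, order ≤ 2·2.
h=∫₀ˣh₀: take L = L₀·Dx.
L = 144·Dx + 40·Dx^3 + Dx^5  (order 5).
h: a_k = 0, 0, -2, 0, 26/3, 0, -484/45, 0, …
ICs: h(0) = 0, h′(0) = 0, h′′(0) = -4, h′′′(0) = 0, h′′′′(0) = 208.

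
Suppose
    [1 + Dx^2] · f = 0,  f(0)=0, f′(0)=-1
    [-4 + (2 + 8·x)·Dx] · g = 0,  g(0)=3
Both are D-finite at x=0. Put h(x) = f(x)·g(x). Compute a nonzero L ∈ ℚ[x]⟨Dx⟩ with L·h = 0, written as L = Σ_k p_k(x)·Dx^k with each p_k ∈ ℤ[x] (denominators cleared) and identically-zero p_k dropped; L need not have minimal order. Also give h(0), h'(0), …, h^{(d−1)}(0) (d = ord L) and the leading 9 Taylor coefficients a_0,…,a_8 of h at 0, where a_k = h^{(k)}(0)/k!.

L = (13 + 8·x + 16·x^2) + (-4 - 16·x)·Dx + (1 + 8·x + 16·x^2)·Dx^2  (order 2).
h: a_k = 0, -3, -6, 13/2, -11, 1159/40, -1641/20, 83009/336, -653603/840, …
ICs: h(0) = 0, h′(0) = -3.

f: a_k = 0, -1, 0, 1/6, 0, -1/120, 0, 1/5040, 0, …
g: a_k = 3, 6, -6, 12, -30, 84, -252, 792, -2574, …
f·g: L₀ = L_f ⊗_s L_g, ord ≤ 2·1.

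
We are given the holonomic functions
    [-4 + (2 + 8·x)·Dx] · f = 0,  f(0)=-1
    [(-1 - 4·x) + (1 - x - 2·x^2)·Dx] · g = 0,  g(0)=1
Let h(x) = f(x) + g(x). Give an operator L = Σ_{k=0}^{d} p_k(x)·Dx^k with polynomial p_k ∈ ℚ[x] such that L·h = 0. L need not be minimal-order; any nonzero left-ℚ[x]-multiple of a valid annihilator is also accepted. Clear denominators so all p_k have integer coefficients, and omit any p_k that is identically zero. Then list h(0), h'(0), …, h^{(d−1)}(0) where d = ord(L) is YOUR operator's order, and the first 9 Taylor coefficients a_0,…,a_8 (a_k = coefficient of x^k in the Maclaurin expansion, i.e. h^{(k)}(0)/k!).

L = (16 + 84·x + 120·x^2 + 160·x^3) + (-10 - 52·x - 204·x^2 - 400·x^3 - 400·x^4)·Dx + (-1 + 7·x + 56·x^2 + 8·x^3 - 200·x^4 - 160·x^5)·Dx^2  (order 2).
h: a_k = 0, -1, 5, 1, 21, -7, 127, -179, 1029, …
ICs: h(0) = 0, h′(0) = -1.

f: a_k = -1, -2, 2, -4, 10, -28, 84, -264, 858, …
g: a_k = 1, 1, 3, 5, 11, 21, 43, 85, 171, …
Weyl lclm of L_f,L_g ⇒ L₀ (ord ≤ 2).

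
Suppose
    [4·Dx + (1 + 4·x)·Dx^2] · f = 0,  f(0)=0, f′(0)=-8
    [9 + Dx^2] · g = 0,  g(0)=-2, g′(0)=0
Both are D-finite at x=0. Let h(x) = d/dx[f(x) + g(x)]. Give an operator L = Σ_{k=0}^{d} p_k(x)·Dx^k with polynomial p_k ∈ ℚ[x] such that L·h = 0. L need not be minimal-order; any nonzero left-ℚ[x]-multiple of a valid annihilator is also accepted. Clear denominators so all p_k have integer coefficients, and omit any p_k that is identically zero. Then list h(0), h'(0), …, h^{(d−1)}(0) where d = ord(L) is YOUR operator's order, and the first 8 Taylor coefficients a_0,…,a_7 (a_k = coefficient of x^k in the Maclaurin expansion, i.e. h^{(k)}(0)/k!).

f: a_k = 0, -8, 16, -128/3, 128, -2048/5, 4096/3, -32768/7, …
g: a_k = -2, 0, 9, 0, -27/4, 0, 81/40, 0, …
Sum ⇒ L₀ = lclm(L_f,L_g) in ℚ(x)⟨Dx⟩.
h=h₀': d/dx-closure on L₀ ⇒ L.
L = (3780 + 2592·x + 5184·x^2) + (369 + 2124·x + 3888·x^2 + 5184·x^3)·Dx + (420 + 288·x + 576·x^2)·Dx^2 + (41 + 236·x + 432·x^2 + 576·x^3)·Dx^3  (order 3).
h: a_k = -8, 50, -128, 485, -2048, 164083/20, -32768, 36699431/280, …
ICs: h(0) = -8, h′(0) = 50, h′′(0) = -256.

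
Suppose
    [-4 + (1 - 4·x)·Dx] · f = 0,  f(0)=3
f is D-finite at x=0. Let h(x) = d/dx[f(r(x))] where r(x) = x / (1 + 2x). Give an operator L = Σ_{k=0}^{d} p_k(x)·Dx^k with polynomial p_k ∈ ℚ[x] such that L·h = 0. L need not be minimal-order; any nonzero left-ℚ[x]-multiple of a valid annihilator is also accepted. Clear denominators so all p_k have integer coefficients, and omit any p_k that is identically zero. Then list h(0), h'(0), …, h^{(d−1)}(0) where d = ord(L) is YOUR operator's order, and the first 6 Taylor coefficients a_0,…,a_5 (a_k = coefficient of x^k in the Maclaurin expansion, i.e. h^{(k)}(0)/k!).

L = 4 + (-1 + 2·x)·Dx  (order 1).
h: a_k = 12, 48, 144, 384, 960, 2304, …
ICs: h(0) = 12.

f: a_k = 3, 12, 48, 192, 768, 3072, …
Substitute x→r, Dx→(1/r')Dx; clear ⇒ L₀.
Derive L from L₀ (diff closure).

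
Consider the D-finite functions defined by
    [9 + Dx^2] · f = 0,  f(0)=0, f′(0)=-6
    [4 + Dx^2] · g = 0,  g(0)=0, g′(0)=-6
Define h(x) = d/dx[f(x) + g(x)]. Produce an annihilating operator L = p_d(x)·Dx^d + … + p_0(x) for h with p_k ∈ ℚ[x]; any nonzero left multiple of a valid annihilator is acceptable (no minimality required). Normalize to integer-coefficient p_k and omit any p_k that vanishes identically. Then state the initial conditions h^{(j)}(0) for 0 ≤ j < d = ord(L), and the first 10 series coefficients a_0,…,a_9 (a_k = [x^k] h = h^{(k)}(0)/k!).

L = 36 + 13·Dx^2 + Dx^4  (order 4).
h: a_k = -12, 0, 39, 0, -97/4, 0, 793/120, 0, -6817/6720, 0, …
ICs: h(0) = -12, h′(0) = 0, h′′(0) = 78, h′′′(0) = 0.

f: a_k = 0, -6, 0, 9, 0, -81/20, 0, 243/280, 0, -243/2240, …
g: a_k = 0, -6, 0, 4, 0, -4/5, 0, 8/105, 0, -4/945, …
f+g: L₀ = lclm(L_f,L_g), ord ≤ 2+2.
h₀' ⇒ L via d/dx closure of L₀.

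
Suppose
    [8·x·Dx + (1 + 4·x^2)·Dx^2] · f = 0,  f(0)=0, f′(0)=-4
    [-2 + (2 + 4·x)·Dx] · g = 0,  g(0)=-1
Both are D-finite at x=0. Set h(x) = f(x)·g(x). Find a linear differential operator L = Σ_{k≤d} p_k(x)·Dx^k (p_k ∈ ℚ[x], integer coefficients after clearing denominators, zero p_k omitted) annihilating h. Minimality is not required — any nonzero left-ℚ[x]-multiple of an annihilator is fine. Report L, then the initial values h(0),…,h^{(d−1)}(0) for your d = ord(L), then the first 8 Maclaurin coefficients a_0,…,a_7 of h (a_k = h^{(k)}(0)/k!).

f: a_k = 0, -4, 0, 16/3, 0, -64/5, 0, 256/7, …
g: a_k = -1, -1, 1/2, -1/2, 5/8, -7/8, 21/16, -33/16, …
f·g: L₀ = L_f ⊗_s L_g, ord ≤ 2·1.
L = (3 - 8·x - 4·x^2) + (-2 + 4·x + 24·x^2 + 16·x^3)·Dx + (1 + 4·x + 8·x^2 + 16·x^3 + 16·x^4)·Dx^2  (order 2).
h: a_k = 0, 4, 4, -22/3, -10/3, 389/30, 409/30, -18853/420, …
ICs: h(0) = 0, h′(0) = 4.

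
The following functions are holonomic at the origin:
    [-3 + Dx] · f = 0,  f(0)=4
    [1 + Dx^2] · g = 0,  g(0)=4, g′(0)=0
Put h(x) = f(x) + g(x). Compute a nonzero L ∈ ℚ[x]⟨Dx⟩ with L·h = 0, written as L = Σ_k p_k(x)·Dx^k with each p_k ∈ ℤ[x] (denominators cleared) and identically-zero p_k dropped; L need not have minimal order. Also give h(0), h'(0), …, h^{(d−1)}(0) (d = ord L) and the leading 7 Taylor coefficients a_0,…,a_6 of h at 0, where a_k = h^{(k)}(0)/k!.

f: a_k = 4, 12, 18, 18, 27/2, 81/10, 81/20, …
g: a_k = 4, 0, -2, 0, 1/6, 0, -1/180, …
h₀=f+g: left-lcm gives L₀, ord ≤ 3.
L = -3 + Dx - 3·Dx^2 + Dx^3  (order 3).
h: a_k = 8, 12, 16, 18, 41/3, 81/10, 182/45, …
ICs: h(0) = 8, h′(0) = 12, h′′(0) = 32.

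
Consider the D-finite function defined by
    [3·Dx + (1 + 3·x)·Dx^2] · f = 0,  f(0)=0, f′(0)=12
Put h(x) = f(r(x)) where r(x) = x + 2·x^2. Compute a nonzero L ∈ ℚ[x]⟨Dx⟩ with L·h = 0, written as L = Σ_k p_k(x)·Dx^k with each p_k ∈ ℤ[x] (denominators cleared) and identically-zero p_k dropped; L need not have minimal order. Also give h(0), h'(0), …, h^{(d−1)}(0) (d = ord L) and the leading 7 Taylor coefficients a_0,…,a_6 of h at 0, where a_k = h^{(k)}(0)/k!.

L = (-1 + 12·x + 24·x^2)·Dx + (1 + 7·x + 18·x^2 + 24·x^3)·Dx^2  (order 2).
h: a_k = 0, 12, 6, -36, 63, -108/5, -198, …
ICs: h(0) = 0, h′(0) = 12.

f: a_k = 0, 12, -18, 36, -81, 972/5, -486, …
L₀ from L_f via x↦r, Dx↦r'^{-1}Dx.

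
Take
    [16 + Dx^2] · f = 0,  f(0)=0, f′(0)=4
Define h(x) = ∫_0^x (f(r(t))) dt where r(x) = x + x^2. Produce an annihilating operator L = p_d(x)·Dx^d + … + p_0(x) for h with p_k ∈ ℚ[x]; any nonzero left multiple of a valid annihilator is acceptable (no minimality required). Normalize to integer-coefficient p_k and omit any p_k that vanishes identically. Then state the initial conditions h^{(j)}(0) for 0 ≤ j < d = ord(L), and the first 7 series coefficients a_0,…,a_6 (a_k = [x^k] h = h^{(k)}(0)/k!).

f: a_k = 0, 4, 0, -32/3, 0, 128/15, 0, …
Change of var in L_f (x↦r) gives L₀.
h=∫h₀ ⇒ L = L₀·Dx.
L = (16 + 96·x + 192·x^2 + 128·x^3)·Dx - 2·Dx^2 + (1 + 2·x)·Dx^3  (order 3).
h: a_k = 0, 0, 2, 4/3, -8/3, -32/5, -176/45, …
ICs: h(0) = 0, h′(0) = 0, h′′(0) = 4.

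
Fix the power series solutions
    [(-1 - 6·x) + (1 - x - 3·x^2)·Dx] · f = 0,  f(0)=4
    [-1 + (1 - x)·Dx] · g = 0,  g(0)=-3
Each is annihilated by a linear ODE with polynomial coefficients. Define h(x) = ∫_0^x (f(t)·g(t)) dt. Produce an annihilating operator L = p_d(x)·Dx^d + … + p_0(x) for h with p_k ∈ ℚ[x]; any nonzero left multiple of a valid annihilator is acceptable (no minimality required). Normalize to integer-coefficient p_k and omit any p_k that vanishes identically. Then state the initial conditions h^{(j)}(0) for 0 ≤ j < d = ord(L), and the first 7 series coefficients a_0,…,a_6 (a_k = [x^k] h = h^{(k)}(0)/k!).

f: a_k = 4, 4, 16, 28, 76, 160, 388, …
g: a_k = -3, -3, -3, -3, -3, -3, -3, …
Product ⇒ symmetric product L₀, ord ≤ 1.
h=∫h₀ ⇒ L = L₀·Dx.
L = (-2 - 4·x + 9·x^2)·Dx + (1 - 2·x - 2·x^2 + 3·x^3)·Dx^2  (order 2).
h: a_k = 0, -12, -12, -24, -39, -384/5, -144, …
ICs: h(0) = 0, h′(0) = -12.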